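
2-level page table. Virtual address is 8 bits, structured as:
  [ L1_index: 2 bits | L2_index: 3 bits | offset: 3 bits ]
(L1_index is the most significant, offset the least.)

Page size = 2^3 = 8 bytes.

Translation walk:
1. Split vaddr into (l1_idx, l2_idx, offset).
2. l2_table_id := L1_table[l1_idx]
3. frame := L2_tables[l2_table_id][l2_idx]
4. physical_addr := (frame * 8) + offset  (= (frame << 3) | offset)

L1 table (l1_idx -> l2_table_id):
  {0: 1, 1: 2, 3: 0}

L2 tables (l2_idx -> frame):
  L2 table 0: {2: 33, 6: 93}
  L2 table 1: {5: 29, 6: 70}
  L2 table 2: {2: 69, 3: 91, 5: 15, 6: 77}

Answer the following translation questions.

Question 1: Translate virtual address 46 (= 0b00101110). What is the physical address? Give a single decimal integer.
vaddr = 46 = 0b00101110
Split: l1_idx=0, l2_idx=5, offset=6
L1[0] = 1
L2[1][5] = 29
paddr = 29 * 8 + 6 = 238

Answer: 238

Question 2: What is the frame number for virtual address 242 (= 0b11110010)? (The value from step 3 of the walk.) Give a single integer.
vaddr = 242: l1_idx=3, l2_idx=6
L1[3] = 0; L2[0][6] = 93

Answer: 93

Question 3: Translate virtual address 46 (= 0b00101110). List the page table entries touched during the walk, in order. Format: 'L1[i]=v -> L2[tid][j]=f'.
Answer: L1[0]=1 -> L2[1][5]=29

Derivation:
vaddr = 46 = 0b00101110
Split: l1_idx=0, l2_idx=5, offset=6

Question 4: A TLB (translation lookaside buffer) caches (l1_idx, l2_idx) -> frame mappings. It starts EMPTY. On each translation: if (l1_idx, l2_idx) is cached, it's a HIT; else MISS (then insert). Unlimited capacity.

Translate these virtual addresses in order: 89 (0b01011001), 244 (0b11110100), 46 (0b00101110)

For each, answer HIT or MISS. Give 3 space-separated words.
vaddr=89: (1,3) not in TLB -> MISS, insert
vaddr=244: (3,6) not in TLB -> MISS, insert
vaddr=46: (0,5) not in TLB -> MISS, insert

Answer: MISS MISS MISS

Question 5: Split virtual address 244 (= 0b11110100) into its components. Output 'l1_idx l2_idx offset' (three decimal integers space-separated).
Answer: 3 6 4

Derivation:
vaddr = 244 = 0b11110100
  top 2 bits -> l1_idx = 3
  next 3 bits -> l2_idx = 6
  bottom 3 bits -> offset = 4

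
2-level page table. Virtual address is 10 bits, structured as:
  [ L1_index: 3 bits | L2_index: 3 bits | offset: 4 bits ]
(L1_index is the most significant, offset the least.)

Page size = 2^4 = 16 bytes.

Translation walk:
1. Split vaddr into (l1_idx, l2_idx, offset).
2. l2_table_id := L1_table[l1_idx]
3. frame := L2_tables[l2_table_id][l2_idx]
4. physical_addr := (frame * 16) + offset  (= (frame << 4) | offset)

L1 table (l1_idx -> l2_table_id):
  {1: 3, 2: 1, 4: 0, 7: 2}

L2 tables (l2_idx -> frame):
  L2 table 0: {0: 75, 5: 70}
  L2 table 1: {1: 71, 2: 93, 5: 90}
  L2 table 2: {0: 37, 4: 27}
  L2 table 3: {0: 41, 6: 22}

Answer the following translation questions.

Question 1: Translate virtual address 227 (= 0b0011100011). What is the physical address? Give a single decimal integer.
Answer: 355

Derivation:
vaddr = 227 = 0b0011100011
Split: l1_idx=1, l2_idx=6, offset=3
L1[1] = 3
L2[3][6] = 22
paddr = 22 * 16 + 3 = 355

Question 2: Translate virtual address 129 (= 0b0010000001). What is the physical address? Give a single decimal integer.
vaddr = 129 = 0b0010000001
Split: l1_idx=1, l2_idx=0, offset=1
L1[1] = 3
L2[3][0] = 41
paddr = 41 * 16 + 1 = 657

Answer: 657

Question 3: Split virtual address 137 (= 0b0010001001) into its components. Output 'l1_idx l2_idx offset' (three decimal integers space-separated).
Answer: 1 0 9

Derivation:
vaddr = 137 = 0b0010001001
  top 3 bits -> l1_idx = 1
  next 3 bits -> l2_idx = 0
  bottom 4 bits -> offset = 9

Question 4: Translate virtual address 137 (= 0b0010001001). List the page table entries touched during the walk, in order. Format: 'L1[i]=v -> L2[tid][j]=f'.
Answer: L1[1]=3 -> L2[3][0]=41

Derivation:
vaddr = 137 = 0b0010001001
Split: l1_idx=1, l2_idx=0, offset=9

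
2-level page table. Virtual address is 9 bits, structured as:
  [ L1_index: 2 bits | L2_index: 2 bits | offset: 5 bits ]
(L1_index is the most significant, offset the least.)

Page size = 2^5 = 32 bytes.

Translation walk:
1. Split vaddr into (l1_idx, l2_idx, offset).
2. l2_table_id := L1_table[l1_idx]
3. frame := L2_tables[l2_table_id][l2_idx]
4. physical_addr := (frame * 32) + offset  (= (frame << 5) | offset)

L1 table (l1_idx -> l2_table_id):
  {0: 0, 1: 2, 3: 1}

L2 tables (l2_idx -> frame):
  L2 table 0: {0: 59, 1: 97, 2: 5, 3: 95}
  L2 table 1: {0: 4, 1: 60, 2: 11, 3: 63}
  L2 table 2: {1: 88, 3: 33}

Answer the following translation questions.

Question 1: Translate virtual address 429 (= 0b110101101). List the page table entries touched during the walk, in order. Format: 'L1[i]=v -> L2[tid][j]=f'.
vaddr = 429 = 0b110101101
Split: l1_idx=3, l2_idx=1, offset=13

Answer: L1[3]=1 -> L2[1][1]=60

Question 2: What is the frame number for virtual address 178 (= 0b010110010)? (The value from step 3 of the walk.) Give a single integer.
Answer: 88

Derivation:
vaddr = 178: l1_idx=1, l2_idx=1
L1[1] = 2; L2[2][1] = 88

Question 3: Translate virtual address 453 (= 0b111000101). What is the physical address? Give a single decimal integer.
Answer: 357

Derivation:
vaddr = 453 = 0b111000101
Split: l1_idx=3, l2_idx=2, offset=5
L1[3] = 1
L2[1][2] = 11
paddr = 11 * 32 + 5 = 357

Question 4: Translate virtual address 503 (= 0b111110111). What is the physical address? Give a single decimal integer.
vaddr = 503 = 0b111110111
Split: l1_idx=3, l2_idx=3, offset=23
L1[3] = 1
L2[1][3] = 63
paddr = 63 * 32 + 23 = 2039

Answer: 2039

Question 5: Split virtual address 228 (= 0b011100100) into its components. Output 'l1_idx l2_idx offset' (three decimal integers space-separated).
Answer: 1 3 4

Derivation:
vaddr = 228 = 0b011100100
  top 2 bits -> l1_idx = 1
  next 2 bits -> l2_idx = 3
  bottom 5 bits -> offset = 4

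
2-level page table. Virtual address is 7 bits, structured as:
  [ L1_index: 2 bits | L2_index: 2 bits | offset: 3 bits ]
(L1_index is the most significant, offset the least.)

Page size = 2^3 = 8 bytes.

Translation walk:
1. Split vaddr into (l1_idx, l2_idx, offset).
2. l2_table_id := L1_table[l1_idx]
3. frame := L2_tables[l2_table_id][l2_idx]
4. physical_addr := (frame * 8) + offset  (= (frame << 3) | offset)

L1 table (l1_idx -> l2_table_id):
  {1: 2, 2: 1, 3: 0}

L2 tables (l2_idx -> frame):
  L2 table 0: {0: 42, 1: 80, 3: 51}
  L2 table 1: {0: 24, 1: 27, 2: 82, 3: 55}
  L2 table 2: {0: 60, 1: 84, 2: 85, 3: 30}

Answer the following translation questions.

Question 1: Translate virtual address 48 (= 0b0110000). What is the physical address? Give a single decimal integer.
Answer: 680

Derivation:
vaddr = 48 = 0b0110000
Split: l1_idx=1, l2_idx=2, offset=0
L1[1] = 2
L2[2][2] = 85
paddr = 85 * 8 + 0 = 680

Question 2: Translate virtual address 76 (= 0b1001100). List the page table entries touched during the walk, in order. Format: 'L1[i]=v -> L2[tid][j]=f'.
vaddr = 76 = 0b1001100
Split: l1_idx=2, l2_idx=1, offset=4

Answer: L1[2]=1 -> L2[1][1]=27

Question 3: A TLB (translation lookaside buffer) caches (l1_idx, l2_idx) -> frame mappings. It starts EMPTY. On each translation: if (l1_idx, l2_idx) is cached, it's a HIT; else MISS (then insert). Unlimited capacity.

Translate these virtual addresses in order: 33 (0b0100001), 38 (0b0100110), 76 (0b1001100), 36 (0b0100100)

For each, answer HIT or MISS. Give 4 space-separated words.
vaddr=33: (1,0) not in TLB -> MISS, insert
vaddr=38: (1,0) in TLB -> HIT
vaddr=76: (2,1) not in TLB -> MISS, insert
vaddr=36: (1,0) in TLB -> HIT

Answer: MISS HIT MISS HIT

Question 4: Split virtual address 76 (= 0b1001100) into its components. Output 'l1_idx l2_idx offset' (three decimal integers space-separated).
Answer: 2 1 4

Derivation:
vaddr = 76 = 0b1001100
  top 2 bits -> l1_idx = 2
  next 2 bits -> l2_idx = 1
  bottom 3 bits -> offset = 4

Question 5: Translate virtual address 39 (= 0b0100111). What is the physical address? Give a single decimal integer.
vaddr = 39 = 0b0100111
Split: l1_idx=1, l2_idx=0, offset=7
L1[1] = 2
L2[2][0] = 60
paddr = 60 * 8 + 7 = 487

Answer: 487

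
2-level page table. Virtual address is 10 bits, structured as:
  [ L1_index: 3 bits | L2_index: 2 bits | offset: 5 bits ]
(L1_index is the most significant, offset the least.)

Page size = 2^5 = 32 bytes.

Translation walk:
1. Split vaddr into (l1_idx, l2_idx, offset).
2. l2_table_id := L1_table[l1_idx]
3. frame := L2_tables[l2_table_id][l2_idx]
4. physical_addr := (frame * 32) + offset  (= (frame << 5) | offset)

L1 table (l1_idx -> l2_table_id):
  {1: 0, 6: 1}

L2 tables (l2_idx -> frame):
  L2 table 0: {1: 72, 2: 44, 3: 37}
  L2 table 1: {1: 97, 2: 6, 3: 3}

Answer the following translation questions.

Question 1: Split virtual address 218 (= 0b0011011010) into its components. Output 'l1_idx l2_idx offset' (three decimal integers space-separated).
Answer: 1 2 26

Derivation:
vaddr = 218 = 0b0011011010
  top 3 bits -> l1_idx = 1
  next 2 bits -> l2_idx = 2
  bottom 5 bits -> offset = 26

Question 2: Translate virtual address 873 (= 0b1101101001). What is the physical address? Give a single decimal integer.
vaddr = 873 = 0b1101101001
Split: l1_idx=6, l2_idx=3, offset=9
L1[6] = 1
L2[1][3] = 3
paddr = 3 * 32 + 9 = 105

Answer: 105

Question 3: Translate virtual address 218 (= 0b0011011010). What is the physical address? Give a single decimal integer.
Answer: 1434

Derivation:
vaddr = 218 = 0b0011011010
Split: l1_idx=1, l2_idx=2, offset=26
L1[1] = 0
L2[0][2] = 44
paddr = 44 * 32 + 26 = 1434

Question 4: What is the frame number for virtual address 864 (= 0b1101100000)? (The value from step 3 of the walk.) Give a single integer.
vaddr = 864: l1_idx=6, l2_idx=3
L1[6] = 1; L2[1][3] = 3

Answer: 3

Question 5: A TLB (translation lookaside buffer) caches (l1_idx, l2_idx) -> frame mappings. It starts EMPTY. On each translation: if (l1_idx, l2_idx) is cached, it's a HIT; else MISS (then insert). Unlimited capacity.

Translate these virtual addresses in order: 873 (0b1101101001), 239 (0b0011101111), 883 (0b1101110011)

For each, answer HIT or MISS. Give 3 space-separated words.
Answer: MISS MISS HIT

Derivation:
vaddr=873: (6,3) not in TLB -> MISS, insert
vaddr=239: (1,3) not in TLB -> MISS, insert
vaddr=883: (6,3) in TLB -> HIT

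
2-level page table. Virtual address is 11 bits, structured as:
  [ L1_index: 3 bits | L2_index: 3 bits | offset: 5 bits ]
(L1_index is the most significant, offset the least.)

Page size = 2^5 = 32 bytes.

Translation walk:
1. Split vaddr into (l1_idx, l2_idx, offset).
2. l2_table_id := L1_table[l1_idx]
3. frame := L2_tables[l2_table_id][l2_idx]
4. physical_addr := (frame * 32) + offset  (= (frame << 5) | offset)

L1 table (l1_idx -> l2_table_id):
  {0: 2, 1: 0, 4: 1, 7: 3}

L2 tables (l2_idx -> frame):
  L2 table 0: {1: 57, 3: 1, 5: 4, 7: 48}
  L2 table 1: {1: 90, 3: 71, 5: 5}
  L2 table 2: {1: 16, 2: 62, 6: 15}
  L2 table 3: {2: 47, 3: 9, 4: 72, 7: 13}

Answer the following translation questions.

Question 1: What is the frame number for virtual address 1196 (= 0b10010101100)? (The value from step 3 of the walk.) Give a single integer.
Answer: 5

Derivation:
vaddr = 1196: l1_idx=4, l2_idx=5
L1[4] = 1; L2[1][5] = 5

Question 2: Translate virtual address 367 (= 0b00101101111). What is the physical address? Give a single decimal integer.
Answer: 47

Derivation:
vaddr = 367 = 0b00101101111
Split: l1_idx=1, l2_idx=3, offset=15
L1[1] = 0
L2[0][3] = 1
paddr = 1 * 32 + 15 = 47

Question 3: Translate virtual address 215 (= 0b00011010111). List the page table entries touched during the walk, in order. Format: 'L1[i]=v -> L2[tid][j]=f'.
vaddr = 215 = 0b00011010111
Split: l1_idx=0, l2_idx=6, offset=23

Answer: L1[0]=2 -> L2[2][6]=15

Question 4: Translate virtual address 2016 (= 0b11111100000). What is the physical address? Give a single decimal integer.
vaddr = 2016 = 0b11111100000
Split: l1_idx=7, l2_idx=7, offset=0
L1[7] = 3
L2[3][7] = 13
paddr = 13 * 32 + 0 = 416

Answer: 416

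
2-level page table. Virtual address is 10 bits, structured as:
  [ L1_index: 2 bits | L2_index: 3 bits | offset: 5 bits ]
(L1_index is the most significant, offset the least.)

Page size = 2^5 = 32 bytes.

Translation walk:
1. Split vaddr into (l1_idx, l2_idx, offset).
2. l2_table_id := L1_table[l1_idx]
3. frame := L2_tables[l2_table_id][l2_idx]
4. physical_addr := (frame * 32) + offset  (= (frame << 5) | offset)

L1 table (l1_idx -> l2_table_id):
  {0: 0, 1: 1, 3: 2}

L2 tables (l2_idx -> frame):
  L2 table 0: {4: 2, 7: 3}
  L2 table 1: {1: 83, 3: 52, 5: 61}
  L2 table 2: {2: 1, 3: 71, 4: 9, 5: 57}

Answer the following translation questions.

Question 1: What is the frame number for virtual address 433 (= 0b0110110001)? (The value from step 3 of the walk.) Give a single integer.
Answer: 61

Derivation:
vaddr = 433: l1_idx=1, l2_idx=5
L1[1] = 1; L2[1][5] = 61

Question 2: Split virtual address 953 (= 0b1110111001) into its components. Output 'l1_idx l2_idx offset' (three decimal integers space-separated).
Answer: 3 5 25

Derivation:
vaddr = 953 = 0b1110111001
  top 2 bits -> l1_idx = 3
  next 3 bits -> l2_idx = 5
  bottom 5 bits -> offset = 25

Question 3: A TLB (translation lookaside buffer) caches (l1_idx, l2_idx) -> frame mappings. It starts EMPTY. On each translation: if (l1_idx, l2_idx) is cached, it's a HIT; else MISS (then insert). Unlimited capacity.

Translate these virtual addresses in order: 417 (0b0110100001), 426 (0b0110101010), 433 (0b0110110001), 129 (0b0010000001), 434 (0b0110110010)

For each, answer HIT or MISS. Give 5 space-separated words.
Answer: MISS HIT HIT MISS HIT

Derivation:
vaddr=417: (1,5) not in TLB -> MISS, insert
vaddr=426: (1,5) in TLB -> HIT
vaddr=433: (1,5) in TLB -> HIT
vaddr=129: (0,4) not in TLB -> MISS, insert
vaddr=434: (1,5) in TLB -> HIT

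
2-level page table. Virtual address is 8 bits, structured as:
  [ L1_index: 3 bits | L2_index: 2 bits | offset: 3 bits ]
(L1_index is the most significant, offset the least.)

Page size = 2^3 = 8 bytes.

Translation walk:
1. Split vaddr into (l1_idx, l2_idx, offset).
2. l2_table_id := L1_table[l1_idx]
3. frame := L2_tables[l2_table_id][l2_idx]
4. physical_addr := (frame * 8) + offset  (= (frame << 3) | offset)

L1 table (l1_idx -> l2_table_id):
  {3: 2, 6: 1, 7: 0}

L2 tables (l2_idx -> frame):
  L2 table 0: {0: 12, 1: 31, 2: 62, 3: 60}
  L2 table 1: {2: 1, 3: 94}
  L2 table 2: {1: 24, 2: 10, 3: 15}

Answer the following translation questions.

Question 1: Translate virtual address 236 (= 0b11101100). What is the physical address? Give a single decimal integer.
vaddr = 236 = 0b11101100
Split: l1_idx=7, l2_idx=1, offset=4
L1[7] = 0
L2[0][1] = 31
paddr = 31 * 8 + 4 = 252

Answer: 252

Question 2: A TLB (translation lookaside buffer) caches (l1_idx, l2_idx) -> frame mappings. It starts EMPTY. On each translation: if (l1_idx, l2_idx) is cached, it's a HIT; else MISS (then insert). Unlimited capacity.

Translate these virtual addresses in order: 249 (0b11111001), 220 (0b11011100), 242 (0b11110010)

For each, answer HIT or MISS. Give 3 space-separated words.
Answer: MISS MISS MISS

Derivation:
vaddr=249: (7,3) not in TLB -> MISS, insert
vaddr=220: (6,3) not in TLB -> MISS, insert
vaddr=242: (7,2) not in TLB -> MISS, insert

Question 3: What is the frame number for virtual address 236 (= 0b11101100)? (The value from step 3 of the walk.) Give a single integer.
vaddr = 236: l1_idx=7, l2_idx=1
L1[7] = 0; L2[0][1] = 31

Answer: 31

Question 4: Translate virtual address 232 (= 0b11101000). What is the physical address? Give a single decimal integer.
vaddr = 232 = 0b11101000
Split: l1_idx=7, l2_idx=1, offset=0
L1[7] = 0
L2[0][1] = 31
paddr = 31 * 8 + 0 = 248

Answer: 248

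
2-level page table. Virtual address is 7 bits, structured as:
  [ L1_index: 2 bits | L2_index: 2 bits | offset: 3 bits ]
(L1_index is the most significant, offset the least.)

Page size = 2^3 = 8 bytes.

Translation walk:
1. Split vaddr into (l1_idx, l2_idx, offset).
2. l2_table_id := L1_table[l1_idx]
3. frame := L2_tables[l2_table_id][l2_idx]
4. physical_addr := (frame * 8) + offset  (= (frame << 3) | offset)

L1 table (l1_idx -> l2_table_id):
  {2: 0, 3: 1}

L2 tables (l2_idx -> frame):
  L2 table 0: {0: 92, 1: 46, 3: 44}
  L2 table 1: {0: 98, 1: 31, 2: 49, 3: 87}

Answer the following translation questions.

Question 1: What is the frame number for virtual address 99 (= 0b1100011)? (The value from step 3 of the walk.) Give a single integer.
Answer: 98

Derivation:
vaddr = 99: l1_idx=3, l2_idx=0
L1[3] = 1; L2[1][0] = 98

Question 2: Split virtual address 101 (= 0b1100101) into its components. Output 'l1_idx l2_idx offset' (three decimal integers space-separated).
Answer: 3 0 5

Derivation:
vaddr = 101 = 0b1100101
  top 2 bits -> l1_idx = 3
  next 2 bits -> l2_idx = 0
  bottom 3 bits -> offset = 5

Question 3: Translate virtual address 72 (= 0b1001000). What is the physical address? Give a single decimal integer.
Answer: 368

Derivation:
vaddr = 72 = 0b1001000
Split: l1_idx=2, l2_idx=1, offset=0
L1[2] = 0
L2[0][1] = 46
paddr = 46 * 8 + 0 = 368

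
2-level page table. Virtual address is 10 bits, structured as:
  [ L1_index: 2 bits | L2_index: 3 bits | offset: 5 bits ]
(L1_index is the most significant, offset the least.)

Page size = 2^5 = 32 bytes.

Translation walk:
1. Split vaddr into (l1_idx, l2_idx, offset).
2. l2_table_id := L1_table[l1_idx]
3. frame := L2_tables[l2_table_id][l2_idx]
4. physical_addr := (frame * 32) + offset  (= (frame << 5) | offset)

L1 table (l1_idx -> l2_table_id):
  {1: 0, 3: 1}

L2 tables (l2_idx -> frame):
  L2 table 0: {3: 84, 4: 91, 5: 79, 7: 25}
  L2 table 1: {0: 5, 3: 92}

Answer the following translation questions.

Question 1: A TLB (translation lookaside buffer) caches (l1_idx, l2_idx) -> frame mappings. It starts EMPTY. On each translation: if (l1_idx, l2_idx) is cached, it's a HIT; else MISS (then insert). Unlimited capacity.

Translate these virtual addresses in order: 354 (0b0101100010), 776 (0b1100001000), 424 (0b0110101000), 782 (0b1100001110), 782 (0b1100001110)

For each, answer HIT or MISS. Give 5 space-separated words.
vaddr=354: (1,3) not in TLB -> MISS, insert
vaddr=776: (3,0) not in TLB -> MISS, insert
vaddr=424: (1,5) not in TLB -> MISS, insert
vaddr=782: (3,0) in TLB -> HIT
vaddr=782: (3,0) in TLB -> HIT

Answer: MISS MISS MISS HIT HIT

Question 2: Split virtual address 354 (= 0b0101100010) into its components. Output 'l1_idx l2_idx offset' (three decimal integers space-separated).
vaddr = 354 = 0b0101100010
  top 2 bits -> l1_idx = 1
  next 3 bits -> l2_idx = 3
  bottom 5 bits -> offset = 2

Answer: 1 3 2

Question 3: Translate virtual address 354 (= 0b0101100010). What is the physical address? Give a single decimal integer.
vaddr = 354 = 0b0101100010
Split: l1_idx=1, l2_idx=3, offset=2
L1[1] = 0
L2[0][3] = 84
paddr = 84 * 32 + 2 = 2690

Answer: 2690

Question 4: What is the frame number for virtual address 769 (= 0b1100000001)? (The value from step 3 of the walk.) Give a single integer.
vaddr = 769: l1_idx=3, l2_idx=0
L1[3] = 1; L2[1][0] = 5

Answer: 5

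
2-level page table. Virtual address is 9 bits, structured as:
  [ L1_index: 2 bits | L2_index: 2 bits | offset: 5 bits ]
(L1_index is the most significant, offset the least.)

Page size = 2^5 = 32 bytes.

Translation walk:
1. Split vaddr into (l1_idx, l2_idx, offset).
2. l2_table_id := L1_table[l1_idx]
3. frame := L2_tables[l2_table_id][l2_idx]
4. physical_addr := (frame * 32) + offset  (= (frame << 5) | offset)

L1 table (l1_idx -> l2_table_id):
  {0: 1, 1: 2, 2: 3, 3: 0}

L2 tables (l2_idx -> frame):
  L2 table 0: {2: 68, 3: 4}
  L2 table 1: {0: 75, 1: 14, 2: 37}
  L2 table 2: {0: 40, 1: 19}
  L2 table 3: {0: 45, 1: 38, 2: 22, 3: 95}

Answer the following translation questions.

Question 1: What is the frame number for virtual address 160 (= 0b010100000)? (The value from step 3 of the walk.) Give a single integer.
vaddr = 160: l1_idx=1, l2_idx=1
L1[1] = 2; L2[2][1] = 19

Answer: 19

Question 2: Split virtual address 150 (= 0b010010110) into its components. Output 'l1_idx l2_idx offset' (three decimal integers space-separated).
Answer: 1 0 22

Derivation:
vaddr = 150 = 0b010010110
  top 2 bits -> l1_idx = 1
  next 2 bits -> l2_idx = 0
  bottom 5 bits -> offset = 22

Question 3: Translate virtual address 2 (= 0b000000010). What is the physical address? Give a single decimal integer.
Answer: 2402

Derivation:
vaddr = 2 = 0b000000010
Split: l1_idx=0, l2_idx=0, offset=2
L1[0] = 1
L2[1][0] = 75
paddr = 75 * 32 + 2 = 2402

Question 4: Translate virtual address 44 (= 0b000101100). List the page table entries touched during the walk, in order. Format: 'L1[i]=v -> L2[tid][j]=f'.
Answer: L1[0]=1 -> L2[1][1]=14

Derivation:
vaddr = 44 = 0b000101100
Split: l1_idx=0, l2_idx=1, offset=12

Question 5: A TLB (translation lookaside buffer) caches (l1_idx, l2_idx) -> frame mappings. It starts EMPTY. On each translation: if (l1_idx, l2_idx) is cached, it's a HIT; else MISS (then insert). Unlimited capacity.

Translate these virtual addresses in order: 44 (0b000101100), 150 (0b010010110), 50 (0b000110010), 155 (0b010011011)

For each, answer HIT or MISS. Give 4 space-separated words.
Answer: MISS MISS HIT HIT

Derivation:
vaddr=44: (0,1) not in TLB -> MISS, insert
vaddr=150: (1,0) not in TLB -> MISS, insert
vaddr=50: (0,1) in TLB -> HIT
vaddr=155: (1,0) in TLB -> HIT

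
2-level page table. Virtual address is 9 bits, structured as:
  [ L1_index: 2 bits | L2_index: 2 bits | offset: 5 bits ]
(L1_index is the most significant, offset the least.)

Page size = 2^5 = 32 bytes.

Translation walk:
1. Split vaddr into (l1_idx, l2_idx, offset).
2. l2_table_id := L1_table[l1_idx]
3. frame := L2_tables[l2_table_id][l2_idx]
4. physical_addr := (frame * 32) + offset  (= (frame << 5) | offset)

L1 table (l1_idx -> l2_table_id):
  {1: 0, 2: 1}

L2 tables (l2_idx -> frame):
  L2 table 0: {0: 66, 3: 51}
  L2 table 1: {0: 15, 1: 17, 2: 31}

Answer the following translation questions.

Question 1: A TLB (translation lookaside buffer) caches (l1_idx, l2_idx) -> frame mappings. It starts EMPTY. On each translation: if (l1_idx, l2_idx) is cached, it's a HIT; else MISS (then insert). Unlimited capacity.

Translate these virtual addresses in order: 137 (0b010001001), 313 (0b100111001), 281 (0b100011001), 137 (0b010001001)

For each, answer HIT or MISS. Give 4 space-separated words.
vaddr=137: (1,0) not in TLB -> MISS, insert
vaddr=313: (2,1) not in TLB -> MISS, insert
vaddr=281: (2,0) not in TLB -> MISS, insert
vaddr=137: (1,0) in TLB -> HIT

Answer: MISS MISS MISS HIT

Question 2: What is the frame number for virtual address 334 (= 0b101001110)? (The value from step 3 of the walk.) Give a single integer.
vaddr = 334: l1_idx=2, l2_idx=2
L1[2] = 1; L2[1][2] = 31

Answer: 31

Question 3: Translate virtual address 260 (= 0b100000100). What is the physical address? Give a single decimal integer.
Answer: 484

Derivation:
vaddr = 260 = 0b100000100
Split: l1_idx=2, l2_idx=0, offset=4
L1[2] = 1
L2[1][0] = 15
paddr = 15 * 32 + 4 = 484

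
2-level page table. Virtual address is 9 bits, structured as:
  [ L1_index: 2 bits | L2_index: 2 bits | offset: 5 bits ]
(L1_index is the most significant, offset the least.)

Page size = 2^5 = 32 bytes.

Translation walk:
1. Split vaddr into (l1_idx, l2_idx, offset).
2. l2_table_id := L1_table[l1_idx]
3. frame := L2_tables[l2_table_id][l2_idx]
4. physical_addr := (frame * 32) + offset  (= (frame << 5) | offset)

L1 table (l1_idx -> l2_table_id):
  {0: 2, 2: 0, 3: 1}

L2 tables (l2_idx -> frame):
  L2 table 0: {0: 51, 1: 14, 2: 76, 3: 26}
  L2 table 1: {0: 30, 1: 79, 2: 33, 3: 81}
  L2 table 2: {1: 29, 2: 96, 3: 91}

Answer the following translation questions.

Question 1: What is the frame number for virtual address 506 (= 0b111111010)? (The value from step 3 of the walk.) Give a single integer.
vaddr = 506: l1_idx=3, l2_idx=3
L1[3] = 1; L2[1][3] = 81

Answer: 81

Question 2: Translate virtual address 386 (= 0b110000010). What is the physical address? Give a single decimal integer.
vaddr = 386 = 0b110000010
Split: l1_idx=3, l2_idx=0, offset=2
L1[3] = 1
L2[1][0] = 30
paddr = 30 * 32 + 2 = 962

Answer: 962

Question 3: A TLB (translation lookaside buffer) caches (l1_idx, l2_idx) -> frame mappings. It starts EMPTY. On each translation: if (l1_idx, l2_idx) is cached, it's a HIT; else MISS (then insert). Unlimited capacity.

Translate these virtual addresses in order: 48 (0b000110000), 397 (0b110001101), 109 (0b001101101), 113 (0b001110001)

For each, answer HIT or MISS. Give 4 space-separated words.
vaddr=48: (0,1) not in TLB -> MISS, insert
vaddr=397: (3,0) not in TLB -> MISS, insert
vaddr=109: (0,3) not in TLB -> MISS, insert
vaddr=113: (0,3) in TLB -> HIT

Answer: MISS MISS MISS HIT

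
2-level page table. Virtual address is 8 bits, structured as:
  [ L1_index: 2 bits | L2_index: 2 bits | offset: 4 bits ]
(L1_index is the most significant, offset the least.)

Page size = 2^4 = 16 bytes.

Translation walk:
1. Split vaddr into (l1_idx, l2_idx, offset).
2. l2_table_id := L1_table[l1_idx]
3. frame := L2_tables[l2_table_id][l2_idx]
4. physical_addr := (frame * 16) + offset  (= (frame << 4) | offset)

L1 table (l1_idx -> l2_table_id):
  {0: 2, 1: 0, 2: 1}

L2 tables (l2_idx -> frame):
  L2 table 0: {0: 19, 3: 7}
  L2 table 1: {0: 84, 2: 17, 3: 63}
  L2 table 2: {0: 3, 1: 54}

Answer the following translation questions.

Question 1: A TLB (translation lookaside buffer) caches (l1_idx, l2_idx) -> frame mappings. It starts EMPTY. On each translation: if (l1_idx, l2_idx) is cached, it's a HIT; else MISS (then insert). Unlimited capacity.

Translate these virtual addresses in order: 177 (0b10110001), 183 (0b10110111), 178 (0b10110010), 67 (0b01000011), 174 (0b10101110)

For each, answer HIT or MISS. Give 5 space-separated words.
Answer: MISS HIT HIT MISS MISS

Derivation:
vaddr=177: (2,3) not in TLB -> MISS, insert
vaddr=183: (2,3) in TLB -> HIT
vaddr=178: (2,3) in TLB -> HIT
vaddr=67: (1,0) not in TLB -> MISS, insert
vaddr=174: (2,2) not in TLB -> MISS, insert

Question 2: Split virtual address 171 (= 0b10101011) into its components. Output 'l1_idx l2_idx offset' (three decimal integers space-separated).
Answer: 2 2 11

Derivation:
vaddr = 171 = 0b10101011
  top 2 bits -> l1_idx = 2
  next 2 bits -> l2_idx = 2
  bottom 4 bits -> offset = 11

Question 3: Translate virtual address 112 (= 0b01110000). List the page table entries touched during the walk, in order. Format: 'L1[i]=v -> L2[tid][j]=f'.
vaddr = 112 = 0b01110000
Split: l1_idx=1, l2_idx=3, offset=0

Answer: L1[1]=0 -> L2[0][3]=7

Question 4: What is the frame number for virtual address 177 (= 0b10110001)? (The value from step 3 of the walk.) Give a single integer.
Answer: 63

Derivation:
vaddr = 177: l1_idx=2, l2_idx=3
L1[2] = 1; L2[1][3] = 63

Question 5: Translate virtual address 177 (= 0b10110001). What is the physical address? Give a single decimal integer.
Answer: 1009

Derivation:
vaddr = 177 = 0b10110001
Split: l1_idx=2, l2_idx=3, offset=1
L1[2] = 1
L2[1][3] = 63
paddr = 63 * 16 + 1 = 1009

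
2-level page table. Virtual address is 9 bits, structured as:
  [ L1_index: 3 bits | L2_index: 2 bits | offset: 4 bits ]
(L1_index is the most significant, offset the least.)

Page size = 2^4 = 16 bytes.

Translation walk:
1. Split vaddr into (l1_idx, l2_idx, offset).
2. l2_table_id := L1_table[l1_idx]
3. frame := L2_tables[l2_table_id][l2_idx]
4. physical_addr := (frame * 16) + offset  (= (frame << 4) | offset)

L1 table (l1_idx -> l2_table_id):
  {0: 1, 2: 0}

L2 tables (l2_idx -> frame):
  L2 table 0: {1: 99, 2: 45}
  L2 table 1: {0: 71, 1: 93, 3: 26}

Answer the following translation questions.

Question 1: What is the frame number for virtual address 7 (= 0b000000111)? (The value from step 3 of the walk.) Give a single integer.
Answer: 71

Derivation:
vaddr = 7: l1_idx=0, l2_idx=0
L1[0] = 1; L2[1][0] = 71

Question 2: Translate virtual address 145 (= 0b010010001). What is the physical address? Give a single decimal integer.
vaddr = 145 = 0b010010001
Split: l1_idx=2, l2_idx=1, offset=1
L1[2] = 0
L2[0][1] = 99
paddr = 99 * 16 + 1 = 1585

Answer: 1585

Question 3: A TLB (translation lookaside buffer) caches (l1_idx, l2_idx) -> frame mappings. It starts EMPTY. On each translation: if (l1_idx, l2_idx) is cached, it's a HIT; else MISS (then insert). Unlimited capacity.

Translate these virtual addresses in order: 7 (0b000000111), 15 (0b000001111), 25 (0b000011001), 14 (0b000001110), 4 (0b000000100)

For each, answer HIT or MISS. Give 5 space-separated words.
vaddr=7: (0,0) not in TLB -> MISS, insert
vaddr=15: (0,0) in TLB -> HIT
vaddr=25: (0,1) not in TLB -> MISS, insert
vaddr=14: (0,0) in TLB -> HIT
vaddr=4: (0,0) in TLB -> HIT

Answer: MISS HIT MISS HIT HIT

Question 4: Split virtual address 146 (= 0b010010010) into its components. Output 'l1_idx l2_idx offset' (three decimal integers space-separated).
vaddr = 146 = 0b010010010
  top 3 bits -> l1_idx = 2
  next 2 bits -> l2_idx = 1
  bottom 4 bits -> offset = 2

Answer: 2 1 2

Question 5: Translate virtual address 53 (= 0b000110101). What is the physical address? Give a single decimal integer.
vaddr = 53 = 0b000110101
Split: l1_idx=0, l2_idx=3, offset=5
L1[0] = 1
L2[1][3] = 26
paddr = 26 * 16 + 5 = 421

Answer: 421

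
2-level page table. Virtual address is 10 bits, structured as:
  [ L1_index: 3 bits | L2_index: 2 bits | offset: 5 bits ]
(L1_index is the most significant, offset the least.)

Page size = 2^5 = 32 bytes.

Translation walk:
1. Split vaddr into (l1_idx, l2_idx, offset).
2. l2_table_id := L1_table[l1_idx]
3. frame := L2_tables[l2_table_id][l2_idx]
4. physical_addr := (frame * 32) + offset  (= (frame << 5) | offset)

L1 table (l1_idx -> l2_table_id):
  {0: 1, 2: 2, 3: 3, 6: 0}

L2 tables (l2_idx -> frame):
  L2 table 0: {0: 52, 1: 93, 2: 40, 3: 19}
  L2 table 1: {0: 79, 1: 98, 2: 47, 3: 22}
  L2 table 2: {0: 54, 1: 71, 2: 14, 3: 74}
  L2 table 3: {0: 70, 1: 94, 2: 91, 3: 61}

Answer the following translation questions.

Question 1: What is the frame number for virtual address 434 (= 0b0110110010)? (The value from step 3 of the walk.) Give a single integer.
vaddr = 434: l1_idx=3, l2_idx=1
L1[3] = 3; L2[3][1] = 94

Answer: 94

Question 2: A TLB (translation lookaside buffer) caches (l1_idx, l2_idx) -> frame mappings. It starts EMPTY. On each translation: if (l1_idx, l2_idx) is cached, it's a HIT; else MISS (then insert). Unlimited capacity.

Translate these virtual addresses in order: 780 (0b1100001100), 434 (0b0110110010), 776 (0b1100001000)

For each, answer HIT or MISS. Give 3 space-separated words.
Answer: MISS MISS HIT

Derivation:
vaddr=780: (6,0) not in TLB -> MISS, insert
vaddr=434: (3,1) not in TLB -> MISS, insert
vaddr=776: (6,0) in TLB -> HIT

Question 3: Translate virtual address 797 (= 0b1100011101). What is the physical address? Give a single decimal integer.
vaddr = 797 = 0b1100011101
Split: l1_idx=6, l2_idx=0, offset=29
L1[6] = 0
L2[0][0] = 52
paddr = 52 * 32 + 29 = 1693

Answer: 1693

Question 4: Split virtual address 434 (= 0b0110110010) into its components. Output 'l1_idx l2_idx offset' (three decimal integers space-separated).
Answer: 3 1 18

Derivation:
vaddr = 434 = 0b0110110010
  top 3 bits -> l1_idx = 3
  next 2 bits -> l2_idx = 1
  bottom 5 bits -> offset = 18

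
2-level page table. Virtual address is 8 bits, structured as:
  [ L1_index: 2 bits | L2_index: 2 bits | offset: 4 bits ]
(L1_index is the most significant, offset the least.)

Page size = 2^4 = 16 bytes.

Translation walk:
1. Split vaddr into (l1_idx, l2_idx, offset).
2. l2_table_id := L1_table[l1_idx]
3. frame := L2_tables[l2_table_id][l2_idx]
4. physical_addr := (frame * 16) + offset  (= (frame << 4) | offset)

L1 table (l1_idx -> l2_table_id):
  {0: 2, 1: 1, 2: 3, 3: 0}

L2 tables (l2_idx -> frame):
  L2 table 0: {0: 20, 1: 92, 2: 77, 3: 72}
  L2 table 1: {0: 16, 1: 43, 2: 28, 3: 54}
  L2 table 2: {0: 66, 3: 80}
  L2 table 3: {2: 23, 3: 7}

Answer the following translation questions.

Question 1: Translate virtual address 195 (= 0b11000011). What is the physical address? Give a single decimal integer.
vaddr = 195 = 0b11000011
Split: l1_idx=3, l2_idx=0, offset=3
L1[3] = 0
L2[0][0] = 20
paddr = 20 * 16 + 3 = 323

Answer: 323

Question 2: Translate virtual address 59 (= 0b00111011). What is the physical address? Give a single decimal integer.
Answer: 1291

Derivation:
vaddr = 59 = 0b00111011
Split: l1_idx=0, l2_idx=3, offset=11
L1[0] = 2
L2[2][3] = 80
paddr = 80 * 16 + 11 = 1291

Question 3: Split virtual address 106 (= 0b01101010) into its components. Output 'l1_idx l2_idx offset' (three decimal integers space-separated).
vaddr = 106 = 0b01101010
  top 2 bits -> l1_idx = 1
  next 2 bits -> l2_idx = 2
  bottom 4 bits -> offset = 10

Answer: 1 2 10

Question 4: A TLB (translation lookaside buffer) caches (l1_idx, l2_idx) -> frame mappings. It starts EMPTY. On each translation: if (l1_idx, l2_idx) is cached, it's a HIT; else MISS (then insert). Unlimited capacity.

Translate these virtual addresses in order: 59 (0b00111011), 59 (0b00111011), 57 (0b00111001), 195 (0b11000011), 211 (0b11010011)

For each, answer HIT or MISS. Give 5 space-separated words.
vaddr=59: (0,3) not in TLB -> MISS, insert
vaddr=59: (0,3) in TLB -> HIT
vaddr=57: (0,3) in TLB -> HIT
vaddr=195: (3,0) not in TLB -> MISS, insert
vaddr=211: (3,1) not in TLB -> MISS, insert

Answer: MISS HIT HIT MISS MISS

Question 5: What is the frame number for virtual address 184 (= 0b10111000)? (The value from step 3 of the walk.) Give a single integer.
vaddr = 184: l1_idx=2, l2_idx=3
L1[2] = 3; L2[3][3] = 7

Answer: 7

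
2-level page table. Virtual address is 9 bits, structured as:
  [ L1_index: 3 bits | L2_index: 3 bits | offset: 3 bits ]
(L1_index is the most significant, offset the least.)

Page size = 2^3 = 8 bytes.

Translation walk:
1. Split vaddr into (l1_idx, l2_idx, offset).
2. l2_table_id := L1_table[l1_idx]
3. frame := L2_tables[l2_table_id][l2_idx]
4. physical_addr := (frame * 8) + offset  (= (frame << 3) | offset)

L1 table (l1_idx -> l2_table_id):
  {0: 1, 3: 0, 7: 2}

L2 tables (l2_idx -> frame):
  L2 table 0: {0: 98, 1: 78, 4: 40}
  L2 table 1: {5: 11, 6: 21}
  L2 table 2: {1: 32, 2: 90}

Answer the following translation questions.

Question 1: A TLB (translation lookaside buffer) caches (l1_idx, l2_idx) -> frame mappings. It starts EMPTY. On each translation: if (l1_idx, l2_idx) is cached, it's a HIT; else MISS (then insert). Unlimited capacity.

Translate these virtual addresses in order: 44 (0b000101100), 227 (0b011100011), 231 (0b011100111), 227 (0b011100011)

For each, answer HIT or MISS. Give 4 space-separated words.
vaddr=44: (0,5) not in TLB -> MISS, insert
vaddr=227: (3,4) not in TLB -> MISS, insert
vaddr=231: (3,4) in TLB -> HIT
vaddr=227: (3,4) in TLB -> HIT

Answer: MISS MISS HIT HIT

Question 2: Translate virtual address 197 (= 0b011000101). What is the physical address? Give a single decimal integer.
vaddr = 197 = 0b011000101
Split: l1_idx=3, l2_idx=0, offset=5
L1[3] = 0
L2[0][0] = 98
paddr = 98 * 8 + 5 = 789

Answer: 789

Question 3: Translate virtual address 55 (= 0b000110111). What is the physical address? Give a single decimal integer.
vaddr = 55 = 0b000110111
Split: l1_idx=0, l2_idx=6, offset=7
L1[0] = 1
L2[1][6] = 21
paddr = 21 * 8 + 7 = 175

Answer: 175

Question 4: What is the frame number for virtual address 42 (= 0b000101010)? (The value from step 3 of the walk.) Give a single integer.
Answer: 11

Derivation:
vaddr = 42: l1_idx=0, l2_idx=5
L1[0] = 1; L2[1][5] = 11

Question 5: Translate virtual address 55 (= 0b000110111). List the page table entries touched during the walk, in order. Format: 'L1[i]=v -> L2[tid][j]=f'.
Answer: L1[0]=1 -> L2[1][6]=21

Derivation:
vaddr = 55 = 0b000110111
Split: l1_idx=0, l2_idx=6, offset=7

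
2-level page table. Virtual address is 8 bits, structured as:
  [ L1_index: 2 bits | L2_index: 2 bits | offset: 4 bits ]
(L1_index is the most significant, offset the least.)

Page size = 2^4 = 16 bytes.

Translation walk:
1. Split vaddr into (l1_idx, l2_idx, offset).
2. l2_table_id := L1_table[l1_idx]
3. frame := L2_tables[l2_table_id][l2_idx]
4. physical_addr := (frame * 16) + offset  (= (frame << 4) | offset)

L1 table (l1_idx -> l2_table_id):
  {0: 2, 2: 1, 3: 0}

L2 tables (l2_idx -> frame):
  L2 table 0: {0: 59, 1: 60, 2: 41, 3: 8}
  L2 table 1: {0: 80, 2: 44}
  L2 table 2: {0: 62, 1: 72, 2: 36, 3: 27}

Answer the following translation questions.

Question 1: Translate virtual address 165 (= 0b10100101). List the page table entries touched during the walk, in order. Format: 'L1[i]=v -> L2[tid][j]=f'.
Answer: L1[2]=1 -> L2[1][2]=44

Derivation:
vaddr = 165 = 0b10100101
Split: l1_idx=2, l2_idx=2, offset=5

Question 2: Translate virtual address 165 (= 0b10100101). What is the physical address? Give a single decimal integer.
vaddr = 165 = 0b10100101
Split: l1_idx=2, l2_idx=2, offset=5
L1[2] = 1
L2[1][2] = 44
paddr = 44 * 16 + 5 = 709

Answer: 709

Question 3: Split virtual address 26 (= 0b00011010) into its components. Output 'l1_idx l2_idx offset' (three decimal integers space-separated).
vaddr = 26 = 0b00011010
  top 2 bits -> l1_idx = 0
  next 2 bits -> l2_idx = 1
  bottom 4 bits -> offset = 10

Answer: 0 1 10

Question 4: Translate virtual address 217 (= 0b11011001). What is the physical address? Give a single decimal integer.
vaddr = 217 = 0b11011001
Split: l1_idx=3, l2_idx=1, offset=9
L1[3] = 0
L2[0][1] = 60
paddr = 60 * 16 + 9 = 969

Answer: 969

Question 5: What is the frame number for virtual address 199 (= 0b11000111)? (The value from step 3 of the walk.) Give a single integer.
vaddr = 199: l1_idx=3, l2_idx=0
L1[3] = 0; L2[0][0] = 59

Answer: 59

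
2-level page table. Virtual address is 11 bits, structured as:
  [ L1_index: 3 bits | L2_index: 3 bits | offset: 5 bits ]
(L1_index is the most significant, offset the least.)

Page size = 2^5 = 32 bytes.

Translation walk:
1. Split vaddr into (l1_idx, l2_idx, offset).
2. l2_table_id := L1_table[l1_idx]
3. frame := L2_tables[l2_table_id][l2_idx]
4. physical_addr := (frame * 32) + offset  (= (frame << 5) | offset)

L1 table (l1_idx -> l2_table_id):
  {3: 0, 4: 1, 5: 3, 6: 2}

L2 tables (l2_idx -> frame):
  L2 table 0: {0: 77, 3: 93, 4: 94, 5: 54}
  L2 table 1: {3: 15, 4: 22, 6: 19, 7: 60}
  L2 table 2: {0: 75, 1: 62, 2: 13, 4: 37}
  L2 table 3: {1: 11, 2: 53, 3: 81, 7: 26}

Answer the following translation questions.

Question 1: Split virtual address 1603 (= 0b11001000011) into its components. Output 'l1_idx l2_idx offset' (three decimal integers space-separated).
Answer: 6 2 3

Derivation:
vaddr = 1603 = 0b11001000011
  top 3 bits -> l1_idx = 6
  next 3 bits -> l2_idx = 2
  bottom 5 bits -> offset = 3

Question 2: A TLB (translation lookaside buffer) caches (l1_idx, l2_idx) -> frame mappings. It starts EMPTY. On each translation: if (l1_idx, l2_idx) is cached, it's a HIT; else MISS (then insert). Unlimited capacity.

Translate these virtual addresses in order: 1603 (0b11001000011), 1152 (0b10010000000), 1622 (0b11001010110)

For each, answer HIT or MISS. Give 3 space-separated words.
Answer: MISS MISS HIT

Derivation:
vaddr=1603: (6,2) not in TLB -> MISS, insert
vaddr=1152: (4,4) not in TLB -> MISS, insert
vaddr=1622: (6,2) in TLB -> HIT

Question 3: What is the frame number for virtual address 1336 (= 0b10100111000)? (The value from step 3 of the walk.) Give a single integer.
Answer: 11

Derivation:
vaddr = 1336: l1_idx=5, l2_idx=1
L1[5] = 3; L2[3][1] = 11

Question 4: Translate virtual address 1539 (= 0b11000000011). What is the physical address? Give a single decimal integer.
vaddr = 1539 = 0b11000000011
Split: l1_idx=6, l2_idx=0, offset=3
L1[6] = 2
L2[2][0] = 75
paddr = 75 * 32 + 3 = 2403

Answer: 2403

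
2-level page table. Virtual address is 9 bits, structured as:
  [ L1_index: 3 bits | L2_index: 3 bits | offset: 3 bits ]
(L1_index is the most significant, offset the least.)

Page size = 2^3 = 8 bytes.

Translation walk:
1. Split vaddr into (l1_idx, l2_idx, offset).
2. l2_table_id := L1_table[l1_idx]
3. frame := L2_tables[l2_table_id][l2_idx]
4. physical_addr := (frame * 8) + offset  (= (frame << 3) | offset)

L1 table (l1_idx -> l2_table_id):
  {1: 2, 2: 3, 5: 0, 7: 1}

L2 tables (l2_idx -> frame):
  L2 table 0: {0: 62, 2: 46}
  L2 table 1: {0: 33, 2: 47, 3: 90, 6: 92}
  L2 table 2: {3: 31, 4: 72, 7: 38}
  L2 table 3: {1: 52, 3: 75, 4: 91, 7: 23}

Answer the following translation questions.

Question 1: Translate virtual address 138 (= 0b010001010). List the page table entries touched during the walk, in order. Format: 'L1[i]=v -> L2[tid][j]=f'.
Answer: L1[2]=3 -> L2[3][1]=52

Derivation:
vaddr = 138 = 0b010001010
Split: l1_idx=2, l2_idx=1, offset=2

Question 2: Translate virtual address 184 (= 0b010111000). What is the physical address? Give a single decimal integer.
Answer: 184

Derivation:
vaddr = 184 = 0b010111000
Split: l1_idx=2, l2_idx=7, offset=0
L1[2] = 3
L2[3][7] = 23
paddr = 23 * 8 + 0 = 184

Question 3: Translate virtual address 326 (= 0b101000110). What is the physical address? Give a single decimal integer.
Answer: 502

Derivation:
vaddr = 326 = 0b101000110
Split: l1_idx=5, l2_idx=0, offset=6
L1[5] = 0
L2[0][0] = 62
paddr = 62 * 8 + 6 = 502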